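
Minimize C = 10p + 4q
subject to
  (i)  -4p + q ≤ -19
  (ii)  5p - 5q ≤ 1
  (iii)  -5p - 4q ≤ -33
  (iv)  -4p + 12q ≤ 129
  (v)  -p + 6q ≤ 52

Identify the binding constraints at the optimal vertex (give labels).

(i) and (ii)

Feasible corners and C = 10p + 4q:
  (94/15, 91/15) → C = 1304/15
  (166/23, 227/23) → C = 2568/23
  (266/25, 261/25) → C = 3704/25

The minimum is at (94/15, 91/15). Substituting into each constraint, equality holds for (i) and (ii); the remaining constraints have slack.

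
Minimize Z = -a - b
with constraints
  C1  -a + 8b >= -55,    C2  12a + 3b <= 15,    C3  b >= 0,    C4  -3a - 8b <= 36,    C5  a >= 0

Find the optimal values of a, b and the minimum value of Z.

a = 0, b = 5, minimum Z = -5

The binding constraints are 12a + 3b = 15 and a = 0.
Solving simultaneously gives a = 0, b = 5.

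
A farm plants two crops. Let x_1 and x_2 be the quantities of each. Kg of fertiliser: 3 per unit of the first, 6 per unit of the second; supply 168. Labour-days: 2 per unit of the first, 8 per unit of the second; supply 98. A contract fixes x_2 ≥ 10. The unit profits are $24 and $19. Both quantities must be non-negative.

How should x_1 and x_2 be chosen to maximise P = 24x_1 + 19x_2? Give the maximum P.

x_1 = 9, x_2 = 10, maximum P = 406

Vertices and P = 24x_1 + 19x_2:
  (0, 49/4) → P = 931/4
  (0, 10) → P = 190
  (9, 10) → P = 406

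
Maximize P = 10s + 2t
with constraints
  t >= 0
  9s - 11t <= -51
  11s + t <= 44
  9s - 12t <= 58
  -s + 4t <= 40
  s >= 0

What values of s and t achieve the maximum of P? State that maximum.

Extreme points and P = 10s + 2t:
  (433/130, 957/130) → P = 3122/65
  (0, 51/11) → P = 102/11
  (136/45, 484/45) → P = 776/15
  (0, 10) → P = 20

The optimum lies where 11s + t = 44 and -s + 4t = 40.
Solving simultaneously gives s = 136/45, t = 484/45.

s = 136/45, t = 484/45, maximum P = 776/15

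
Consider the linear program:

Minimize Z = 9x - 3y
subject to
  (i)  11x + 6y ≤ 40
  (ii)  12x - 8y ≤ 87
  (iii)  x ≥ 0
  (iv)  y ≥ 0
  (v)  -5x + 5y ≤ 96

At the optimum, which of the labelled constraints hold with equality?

(i) and (iii)

Vertices and Z = 9x - 3y:
  (0, 20/3) → Z = -20
  (40/11, 0) → Z = 360/11
  (0, 0) → Z = 0

The minimum is at (0, 20/3). Substituting into each constraint, equality holds for (i) and (iii); the remaining constraints have slack.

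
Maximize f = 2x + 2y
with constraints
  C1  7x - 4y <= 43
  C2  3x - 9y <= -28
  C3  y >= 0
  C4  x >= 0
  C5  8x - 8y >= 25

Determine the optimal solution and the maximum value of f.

Feasible corners and f = 2x + 2y:
  (499/51, 325/51) → f = 1648/51
  (61/6, 169/24) → f = 413/12
  (449/48, 299/48) → f = 187/6

The optimum lies where 7x - 4y = 43 and 8x - 8y = 25.
Solving simultaneously gives x = 61/6, y = 169/24.

x = 61/6, y = 169/24, maximum f = 413/12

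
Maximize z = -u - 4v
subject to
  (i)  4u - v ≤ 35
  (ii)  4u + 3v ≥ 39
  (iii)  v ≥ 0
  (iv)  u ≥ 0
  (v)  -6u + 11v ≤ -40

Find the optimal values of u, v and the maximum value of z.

u = 9, v = 1, maximum z = -13

Extreme points and z = -u - 4v:
  (9, 1) → z = -13
  (345/38, 25/19) → z = -545/38
  (549/62, 37/31) → z = -845/62

The binding constraints are 4u - v = 35 and 4u + 3v = 39.
Solving simultaneously gives u = 9, v = 1.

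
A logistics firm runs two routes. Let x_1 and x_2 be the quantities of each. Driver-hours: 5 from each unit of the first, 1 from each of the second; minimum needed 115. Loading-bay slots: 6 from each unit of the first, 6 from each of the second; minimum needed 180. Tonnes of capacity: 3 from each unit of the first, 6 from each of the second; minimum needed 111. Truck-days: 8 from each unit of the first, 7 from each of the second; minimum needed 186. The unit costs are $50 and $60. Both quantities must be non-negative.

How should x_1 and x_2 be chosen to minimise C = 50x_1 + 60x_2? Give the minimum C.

Vertices and C = 50x_1 + 60x_2:
  (0, 115) → C = 6900
  (37, 0) → C = 1850
  (85/4, 35/4) → C = 3175/2
  (23, 7) → C = 1570
The feasible region is unbounded (it extends along (0, 1), (1, 0)), but C strictly increases along every unbounded feasible direction, so there is no improving ray and the minimum is attained at a vertex.

The optimum lies where 6x_1 + 6x_2 = 180 and 3x_1 + 6x_2 = 111.
Solving simultaneously gives x_1 = 23, x_2 = 7.

x_1 = 23, x_2 = 7, minimum C = 1570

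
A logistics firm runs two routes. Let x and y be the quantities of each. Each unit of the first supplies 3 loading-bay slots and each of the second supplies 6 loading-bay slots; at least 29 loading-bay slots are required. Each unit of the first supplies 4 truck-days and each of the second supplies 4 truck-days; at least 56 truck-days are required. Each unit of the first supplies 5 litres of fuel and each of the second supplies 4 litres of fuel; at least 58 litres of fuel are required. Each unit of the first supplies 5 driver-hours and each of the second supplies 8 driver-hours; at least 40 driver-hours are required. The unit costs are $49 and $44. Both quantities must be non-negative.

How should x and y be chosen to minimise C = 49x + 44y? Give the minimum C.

Feasible corners and C = 49x + 44y:
  (0, 29/2) → C = 638
  (14, 0) → C = 686
  (2, 12) → C = 626
The feasible region is unbounded (it extends along (0, 1), (1, 0)), but C strictly increases along every unbounded feasible direction, so there is no improving ray and the minimum is attained at a vertex.

At the optimal vertex, 4x + 4y = 56 and 5x + 4y = 58.
Solving simultaneously gives x = 2, y = 12.

x = 2, y = 12, minimum C = 626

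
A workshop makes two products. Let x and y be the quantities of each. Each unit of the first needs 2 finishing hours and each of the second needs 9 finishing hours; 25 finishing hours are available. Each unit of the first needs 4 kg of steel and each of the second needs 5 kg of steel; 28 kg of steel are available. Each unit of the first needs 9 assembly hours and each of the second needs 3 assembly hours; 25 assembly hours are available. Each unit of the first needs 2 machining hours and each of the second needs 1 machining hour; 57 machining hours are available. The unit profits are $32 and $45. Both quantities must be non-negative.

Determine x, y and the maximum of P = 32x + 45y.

x = 2, y = 7/3, maximum P = 169

Corner points and P = 32x + 45y:
  (0, 0) → P = 0
  (0, 25/9) → P = 125
  (25/9, 0) → P = 800/9
  (2, 7/3) → P = 169

At the optimal vertex, 2x + 9y = 25 and 9x + 3y = 25.
Solving simultaneously gives x = 2, y = 7/3.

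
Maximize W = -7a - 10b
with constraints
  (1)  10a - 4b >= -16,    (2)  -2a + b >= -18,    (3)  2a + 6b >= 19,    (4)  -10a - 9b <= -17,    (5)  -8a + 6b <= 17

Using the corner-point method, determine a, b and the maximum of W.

Corner points and W = -7a - 10b:
  (127/14, 1/7) → W = -909/14
  (125/4, 89/2) → W = -2655/4
  (1/5, 31/10) → W = -162/5

At the optimal vertex, 2a + 6b = 19 and -8a + 6b = 17.
Solving simultaneously gives a = 1/5, b = 31/10.

a = 1/5, b = 31/10, maximum W = -162/5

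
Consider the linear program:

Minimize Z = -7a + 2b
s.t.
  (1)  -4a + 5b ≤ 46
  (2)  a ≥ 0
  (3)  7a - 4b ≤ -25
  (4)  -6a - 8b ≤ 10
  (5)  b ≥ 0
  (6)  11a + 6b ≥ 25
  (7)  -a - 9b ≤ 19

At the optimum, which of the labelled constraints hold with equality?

Vertices and Z = -7a + 2b:
  (0, 46/5) → Z = 92/5
  (59/19, 222/19) → Z = 31/19
  (0, 25/4) → Z = 25/2

The minimum is at (59/19, 222/19). Substituting into each constraint, equality holds for (1) and (3); the remaining constraints have slack.

(1) and (3)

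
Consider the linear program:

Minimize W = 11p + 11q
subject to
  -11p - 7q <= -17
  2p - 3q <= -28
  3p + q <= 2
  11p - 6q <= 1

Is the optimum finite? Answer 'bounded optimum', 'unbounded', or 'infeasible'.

Corner points and W = 11p + 11q:
  (-145/47, 342/47) → W = 2167/47
  (-2, 8) → W = 66
The feasible region has finitely many vertices and no improving ray; the minimum is 2167/47 at (-145/47, 342/47).

bounded optimum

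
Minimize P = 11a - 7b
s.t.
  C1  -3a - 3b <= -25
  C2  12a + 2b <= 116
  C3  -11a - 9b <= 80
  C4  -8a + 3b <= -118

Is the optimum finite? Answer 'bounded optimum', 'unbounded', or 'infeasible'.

The boundaries -3a - 3b = -25 and 12a + 2b = 116 meet at (149/15, -8/5), but that point violates -8a + 3b ≤ -118. Every candidate vertex is excluded by some other constraint, so the feasible region is empty.

infeasible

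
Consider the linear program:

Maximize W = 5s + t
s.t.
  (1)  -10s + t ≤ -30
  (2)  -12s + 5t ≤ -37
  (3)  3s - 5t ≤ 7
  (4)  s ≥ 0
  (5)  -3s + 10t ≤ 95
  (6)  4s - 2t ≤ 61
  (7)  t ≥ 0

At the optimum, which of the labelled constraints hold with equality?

Feasible corners and W = 5s + t:
  (10/3, 3/5) → W = 259/15
  (169/21, 417/35) → W = 5476/105
  (291/14, 155/14) → W = 115
  (400/17, 563/34) → W = 4563/34

The maximum is at (400/17, 563/34). Substituting into each constraint, equality holds for (5) and (6); the remaining constraints have slack.

(5) and (6)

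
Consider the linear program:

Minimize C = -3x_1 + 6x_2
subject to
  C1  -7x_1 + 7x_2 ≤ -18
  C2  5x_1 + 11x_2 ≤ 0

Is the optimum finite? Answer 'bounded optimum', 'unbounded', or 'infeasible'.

From the feasible point (99/56, -45/56), moving in the direction (11, -5) keeps every constraint satisfied while C decreases without bound.

unbounded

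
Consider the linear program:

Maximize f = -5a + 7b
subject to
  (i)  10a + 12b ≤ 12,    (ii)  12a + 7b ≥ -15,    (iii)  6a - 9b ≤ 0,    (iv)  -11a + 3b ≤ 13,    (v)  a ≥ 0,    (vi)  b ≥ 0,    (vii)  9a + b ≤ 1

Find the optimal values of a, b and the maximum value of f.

a = 0, b = 1, maximum f = 7

Feasible corners and f = -5a + 7b:
  (0, 1) → f = 7
  (0, 0) → f = 0
  (3/29, 2/29) → f = -1/29

At the optimal vertex, 10a + 12b = 12 and a = 0.
Solving simultaneously gives a = 0, b = 1.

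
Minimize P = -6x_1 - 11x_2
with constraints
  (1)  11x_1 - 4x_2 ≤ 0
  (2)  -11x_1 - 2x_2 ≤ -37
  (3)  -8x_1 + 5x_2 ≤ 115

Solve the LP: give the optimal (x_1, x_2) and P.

x_1 = 20, x_2 = 55, minimum P = -725

Feasible corners and P = -6x_1 - 11x_2:
  (74/33, 37/6) → P = -5365/66
  (20, 55) → P = -725
  (-45/71, 1561/71) → P = -16901/71

The optimum lies where 11x_1 - 4x_2 = 0 and -8x_1 + 5x_2 = 115.
Solving simultaneously gives x_1 = 20, x_2 = 55.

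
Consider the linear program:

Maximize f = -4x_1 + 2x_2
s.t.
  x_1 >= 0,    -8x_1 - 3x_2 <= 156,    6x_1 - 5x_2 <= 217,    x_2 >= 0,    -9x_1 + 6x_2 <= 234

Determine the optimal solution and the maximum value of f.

x_1 = 0, x_2 = 39, maximum f = 78

Vertices and f = -4x_1 + 2x_2:
  (0, 0) → f = 0
  (0, 39) → f = 78
  (217/6, 0) → f = -434/3
The feasible region is unbounded (it extends along (2, 3), (5, 6)), but f strictly decreases along every unbounded feasible direction, so there is no improving ray and the maximum is attained at a vertex.

At the optimal vertex, x_1 = 0 and -9x_1 + 6x_2 = 234.
Solving simultaneously gives x_1 = 0, x_2 = 39.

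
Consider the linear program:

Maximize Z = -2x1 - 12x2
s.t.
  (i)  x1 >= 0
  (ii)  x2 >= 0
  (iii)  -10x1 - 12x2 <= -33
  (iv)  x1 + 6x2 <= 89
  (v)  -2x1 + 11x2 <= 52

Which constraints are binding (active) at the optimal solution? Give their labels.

(ii) and (iii)

Vertices and Z = -2x1 - 12x2:
  (0, 11/4) → Z = -33
  (0, 52/11) → Z = -624/11
  (33/10, 0) → Z = -33/5
  (89, 0) → Z = -178
  (29, 10) → Z = -178

The maximum is at (33/10, 0). Substituting into each constraint, equality holds for (ii) and (iii); the remaining constraints have slack.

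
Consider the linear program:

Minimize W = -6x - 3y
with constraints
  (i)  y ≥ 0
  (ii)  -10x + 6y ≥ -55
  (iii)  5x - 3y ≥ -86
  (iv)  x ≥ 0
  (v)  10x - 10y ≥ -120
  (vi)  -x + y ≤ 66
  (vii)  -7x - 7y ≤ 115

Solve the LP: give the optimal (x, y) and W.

x = 127/4, y = 175/4, minimum W = -1287/4

Vertices and W = -6x - 3y:
  (11/2, 0) → W = -33
  (0, 0) → W = 0
  (127/4, 175/4) → W = -1287/4
  (0, 12) → W = -36

The binding constraints are -10x + 6y = -55 and 10x - 10y = -120.
Solving simultaneously gives x = 127/4, y = 175/4.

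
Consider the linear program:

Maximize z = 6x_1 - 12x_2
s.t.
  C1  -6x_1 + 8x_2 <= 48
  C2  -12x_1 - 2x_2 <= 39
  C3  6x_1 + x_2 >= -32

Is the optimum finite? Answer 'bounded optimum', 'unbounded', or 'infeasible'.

unbounded

From the feasible point (-34/9, 19/6), moving in the direction (2, -12) keeps every constraint satisfied while z increases without bound.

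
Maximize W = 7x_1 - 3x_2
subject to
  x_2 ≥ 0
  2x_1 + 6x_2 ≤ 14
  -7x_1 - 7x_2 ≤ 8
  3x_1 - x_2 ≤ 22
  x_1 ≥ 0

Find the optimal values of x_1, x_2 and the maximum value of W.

x_1 = 7, x_2 = 0, maximum W = 49

Feasible corners and W = 7x_1 - 3x_2:
  (7, 0) → W = 49
  (0, 0) → W = 0
  (0, 7/3) → W = -7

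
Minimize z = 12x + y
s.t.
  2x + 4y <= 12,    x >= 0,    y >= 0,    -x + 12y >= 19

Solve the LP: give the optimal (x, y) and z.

x = 0, y = 19/12, minimum z = 19/12

Vertices and z = 12x + y:
  (0, 3) → z = 3
  (17/7, 25/14) → z = 433/14
  (0, 19/12) → z = 19/12

At the optimal vertex, x = 0 and -x + 12y = 19.
Solving simultaneously gives x = 0, y = 19/12.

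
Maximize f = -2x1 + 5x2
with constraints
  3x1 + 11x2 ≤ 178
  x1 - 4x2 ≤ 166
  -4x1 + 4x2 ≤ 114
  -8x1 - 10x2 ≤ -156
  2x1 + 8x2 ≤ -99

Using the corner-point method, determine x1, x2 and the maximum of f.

x1 = 1119/22, x2 = -276/11, maximum f = -2499/11

Corner points and f = -2x1 + 5x2:
  (1142/21, -586/21) → f = -1738/7
  (233/4, -431/16) → f = -4019/16
  (1119/22, -276/11) → f = -2499/11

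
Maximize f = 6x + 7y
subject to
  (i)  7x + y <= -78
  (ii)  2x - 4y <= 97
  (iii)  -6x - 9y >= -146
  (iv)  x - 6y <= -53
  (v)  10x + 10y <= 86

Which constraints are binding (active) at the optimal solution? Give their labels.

(iii) and (v)

Extreme points and f = 6x + 7y:
  (-521/43, 293/43) → f = -25
  (-433/30, 691/30) → f = 2239/30
  (-343/15, 472/15) → f = 1246/15
The feasible region is unbounded (it extends along (-6, -1), (-3, 2)), but f strictly decreases along every unbounded feasible direction, so there is no improving ray and the maximum is attained at a vertex.

The maximum is at (-343/15, 472/15). Substituting into each constraint, equality holds for (iii) and (v); the remaining constraints have slack.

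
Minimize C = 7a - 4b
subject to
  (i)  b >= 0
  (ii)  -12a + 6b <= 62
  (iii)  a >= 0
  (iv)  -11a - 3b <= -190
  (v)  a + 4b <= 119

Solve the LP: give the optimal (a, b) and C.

Vertices and C = 7a - 4b:
  (190/11, 0) → C = 1330/11
  (119, 0) → C = 833
  (403/41, 1119/41) → C = -1655/41

The binding constraints are -11a - 3b = -190 and a + 4b = 119.
Solving simultaneously gives a = 403/41, b = 1119/41.

a = 403/41, b = 1119/41, minimum C = -1655/41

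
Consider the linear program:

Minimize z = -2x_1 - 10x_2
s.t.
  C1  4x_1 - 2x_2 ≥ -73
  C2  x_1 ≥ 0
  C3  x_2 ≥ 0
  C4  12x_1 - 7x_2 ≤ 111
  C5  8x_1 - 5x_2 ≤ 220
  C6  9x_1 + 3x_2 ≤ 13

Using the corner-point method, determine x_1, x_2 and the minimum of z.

x_1 = 0, x_2 = 13/3, minimum z = -130/3

The binding constraints are x_1 = 0 and 9x_1 + 3x_2 = 13.
Solving simultaneously gives x_1 = 0, x_2 = 13/3.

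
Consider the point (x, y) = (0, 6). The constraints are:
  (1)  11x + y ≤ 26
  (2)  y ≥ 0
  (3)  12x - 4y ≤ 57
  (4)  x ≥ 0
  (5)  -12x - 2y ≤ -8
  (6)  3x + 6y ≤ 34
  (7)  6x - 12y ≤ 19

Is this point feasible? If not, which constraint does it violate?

not feasible — violates (6)

Constraint (6): 3x + 6y = 36, which is not ≤ 34. All other constraints are satisfied.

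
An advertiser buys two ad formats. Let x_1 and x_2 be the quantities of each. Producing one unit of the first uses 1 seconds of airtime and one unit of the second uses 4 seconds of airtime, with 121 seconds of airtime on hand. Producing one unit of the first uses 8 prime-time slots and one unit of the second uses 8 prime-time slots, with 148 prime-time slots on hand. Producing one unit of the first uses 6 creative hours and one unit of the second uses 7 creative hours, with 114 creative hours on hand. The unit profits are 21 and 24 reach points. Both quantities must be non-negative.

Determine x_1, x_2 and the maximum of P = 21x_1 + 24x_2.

x_1 = 31/2, x_2 = 3, maximum P = 795/2

The optimum lies where 8x_1 + 8x_2 = 148 and 6x_1 + 7x_2 = 114.
Solving simultaneously gives x_1 = 31/2, x_2 = 3.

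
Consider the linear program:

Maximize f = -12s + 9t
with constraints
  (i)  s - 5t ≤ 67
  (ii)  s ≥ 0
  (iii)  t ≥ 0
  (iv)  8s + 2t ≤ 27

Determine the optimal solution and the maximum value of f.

Extreme points and f = -12s + 9t:
  (0, 0) → f = 0
  (0, 27/2) → f = 243/2
  (27/8, 0) → f = -81/2

At the optimal vertex, s = 0 and 8s + 2t = 27.
Solving simultaneously gives s = 0, t = 27/2.

s = 0, t = 27/2, maximum f = 243/2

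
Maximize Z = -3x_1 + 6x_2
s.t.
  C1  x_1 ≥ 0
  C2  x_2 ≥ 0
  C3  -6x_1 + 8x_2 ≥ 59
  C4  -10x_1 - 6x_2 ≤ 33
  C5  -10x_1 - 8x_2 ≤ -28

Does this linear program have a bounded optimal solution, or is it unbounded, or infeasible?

unbounded

From the feasible point (0, 59/8), moving in the direction (0, 1) keeps every constraint satisfied while Z increases without bound.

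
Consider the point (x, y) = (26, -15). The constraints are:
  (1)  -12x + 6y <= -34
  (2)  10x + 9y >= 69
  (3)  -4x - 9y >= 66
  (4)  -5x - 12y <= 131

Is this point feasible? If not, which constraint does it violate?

not feasible — violates (3)

Constraint (3): -4x - 9y = 31, which is not ≥ 66. All other constraints are satisfied.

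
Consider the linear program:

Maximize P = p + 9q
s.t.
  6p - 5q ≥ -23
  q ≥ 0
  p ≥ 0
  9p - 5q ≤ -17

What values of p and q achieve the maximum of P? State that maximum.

p = 2, q = 7, maximum P = 65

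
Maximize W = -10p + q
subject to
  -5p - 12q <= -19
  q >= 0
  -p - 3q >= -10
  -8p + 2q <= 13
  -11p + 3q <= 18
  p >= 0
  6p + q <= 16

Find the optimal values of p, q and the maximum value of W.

p = 0, q = 10/3, maximum W = 10/3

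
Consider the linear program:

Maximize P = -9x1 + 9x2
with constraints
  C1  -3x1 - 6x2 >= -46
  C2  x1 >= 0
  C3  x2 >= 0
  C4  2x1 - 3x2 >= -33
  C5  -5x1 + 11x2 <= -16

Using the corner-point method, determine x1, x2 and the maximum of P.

Feasible corners and P = -9x1 + 9x2:
  (46/3, 0) → P = -138
  (86/9, 26/9) → P = -60
  (16/5, 0) → P = -144/5

x1 = 16/5, x2 = 0, maximum P = -144/5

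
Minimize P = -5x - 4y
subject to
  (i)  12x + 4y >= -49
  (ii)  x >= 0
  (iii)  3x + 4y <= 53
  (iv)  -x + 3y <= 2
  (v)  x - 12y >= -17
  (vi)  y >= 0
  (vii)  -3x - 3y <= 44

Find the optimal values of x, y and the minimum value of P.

Feasible corners and P = -5x - 4y:
  (0, 2/3) → P = -8/3
  (0, 0) → P = 0
  (71/5, 13/5) → P = -407/5
  (53/3, 0) → P = -265/3
  (3, 5/3) → P = -65/3

At the optimal vertex, 3x + 4y = 53 and y = 0.
Solving simultaneously gives x = 53/3, y = 0.

x = 53/3, y = 0, minimum P = -265/3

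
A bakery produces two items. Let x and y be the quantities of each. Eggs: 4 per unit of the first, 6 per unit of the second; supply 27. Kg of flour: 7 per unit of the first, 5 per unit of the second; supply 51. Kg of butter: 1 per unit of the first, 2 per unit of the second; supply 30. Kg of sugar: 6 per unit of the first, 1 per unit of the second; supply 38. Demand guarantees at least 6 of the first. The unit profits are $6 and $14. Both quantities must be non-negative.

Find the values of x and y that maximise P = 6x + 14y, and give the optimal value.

x = 6, y = 1/2, maximum P = 43

Feasible corners and P = 6x + 14y:
  (19/3, 0) → P = 38
  (6, 0) → P = 36
  (201/32, 5/16) → P = 673/16
  (6, 1/2) → P = 43

At the optimal vertex, 4x + 6y = 27 and x = 6.
Solving simultaneously gives x = 6, y = 1/2.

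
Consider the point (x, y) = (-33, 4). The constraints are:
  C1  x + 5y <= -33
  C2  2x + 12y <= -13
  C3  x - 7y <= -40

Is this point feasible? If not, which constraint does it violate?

Constraint C1: x + 5y = -13, which is not ≤ -33. All other constraints are satisfied.

not feasible — violates C1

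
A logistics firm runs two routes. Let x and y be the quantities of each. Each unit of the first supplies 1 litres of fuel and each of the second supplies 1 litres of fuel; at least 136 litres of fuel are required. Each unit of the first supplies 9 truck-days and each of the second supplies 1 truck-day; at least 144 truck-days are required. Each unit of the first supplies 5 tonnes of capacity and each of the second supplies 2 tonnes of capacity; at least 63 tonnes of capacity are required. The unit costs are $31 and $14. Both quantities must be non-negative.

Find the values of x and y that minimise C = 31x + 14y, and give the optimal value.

Extreme points and C = 31x + 14y:
  (0, 144) → C = 2016
  (136, 0) → C = 4216
  (1, 135) → C = 1921
The feasible region is unbounded (it extends along (0, 1), (1, 0)), but C strictly increases along every unbounded feasible direction, so there is no improving ray and the minimum is attained at a vertex.

At the optimal vertex, x + y = 136 and 9x + y = 144.
Solving simultaneously gives x = 1, y = 135.

x = 1, y = 135, minimum C = 1921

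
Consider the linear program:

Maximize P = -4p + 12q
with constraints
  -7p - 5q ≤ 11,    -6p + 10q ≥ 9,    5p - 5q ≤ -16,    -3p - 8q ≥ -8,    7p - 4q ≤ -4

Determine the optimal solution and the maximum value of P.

p = -128/41, q = 89/41, maximum P = 1580/41

Vertices and P = -4p + 12q:
  (-9/4, 19/20) → P = 102/5
  (-128/41, 89/41) → P = 1580/41
  (-8/5, 8/5) → P = 128/5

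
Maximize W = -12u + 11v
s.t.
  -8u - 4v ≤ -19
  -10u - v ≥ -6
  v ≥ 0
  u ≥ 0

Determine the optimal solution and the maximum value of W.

u = 0, v = 6, maximum W = 66

Extreme points and W = -12u + 11v:
  (5/32, 71/16) → W = 751/16
  (0, 19/4) → W = 209/4
  (0, 6) → W = 66

The optimum lies where -10u - v = -6 and u = 0.
Solving simultaneously gives u = 0, v = 6.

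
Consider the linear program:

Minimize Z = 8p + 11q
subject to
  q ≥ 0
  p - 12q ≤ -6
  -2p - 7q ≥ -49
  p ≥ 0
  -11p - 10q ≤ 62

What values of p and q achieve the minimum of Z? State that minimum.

Feasible corners and Z = 8p + 11q:
  (546/31, 61/31) → Z = 5039/31
  (0, 1/2) → Z = 11/2
  (0, 7) → Z = 77

At the optimal vertex, p - 12q = -6 and p = 0.
Solving simultaneously gives p = 0, q = 1/2.

p = 0, q = 1/2, minimum Z = 11/2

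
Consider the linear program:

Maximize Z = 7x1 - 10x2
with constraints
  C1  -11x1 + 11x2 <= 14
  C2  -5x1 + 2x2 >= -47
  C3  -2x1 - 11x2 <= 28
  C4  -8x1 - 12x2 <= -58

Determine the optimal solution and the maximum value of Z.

x1 = 170/19, x2 = -43/38, maximum Z = 1405/19

Extreme points and Z = 7x1 - 10x2:
  (545/33, 587/33) → Z = -685/11
  (47/22, 75/22) → Z = -421/22
  (170/19, -43/38) → Z = 1405/19

The binding constraints are -5x1 + 2x2 = -47 and -8x1 - 12x2 = -58.
Solving simultaneously gives x1 = 170/19, x2 = -43/38.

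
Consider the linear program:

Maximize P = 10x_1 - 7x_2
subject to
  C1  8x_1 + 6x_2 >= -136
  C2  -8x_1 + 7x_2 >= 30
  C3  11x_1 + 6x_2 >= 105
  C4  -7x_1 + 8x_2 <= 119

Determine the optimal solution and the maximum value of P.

x_1 = 593/15, x_2 = 742/15, maximum P = 736/15

Feasible corners and P = 10x_1 - 7x_2:
  (111/25, 234/25) → P = -528/25
  (593/15, 742/15) → P = 736/15
  (63/65, 1022/65) → P = -6524/65

At the optimal vertex, -8x_1 + 7x_2 = 30 and -7x_1 + 8x_2 = 119.
Solving simultaneously gives x_1 = 593/15, x_2 = 742/15.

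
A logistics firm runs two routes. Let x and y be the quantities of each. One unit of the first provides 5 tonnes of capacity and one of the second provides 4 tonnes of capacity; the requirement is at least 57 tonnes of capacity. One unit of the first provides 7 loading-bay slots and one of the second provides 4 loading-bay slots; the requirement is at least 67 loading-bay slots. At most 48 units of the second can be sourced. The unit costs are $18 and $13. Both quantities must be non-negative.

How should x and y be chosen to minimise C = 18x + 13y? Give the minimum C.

Feasible corners and C = 18x + 13y:
  (0, 67/4) → C = 871/4
  (0, 48) → C = 624
  (57/5, 0) → C = 1026/5
  (5, 8) → C = 194
The feasible region is unbounded (it extends along (1, 0)), but C strictly increases along every unbounded feasible direction, so there is no improving ray and the minimum is attained at a vertex.

The optimum lies where 5x + 4y = 57 and 7x + 4y = 67.
Solving simultaneously gives x = 5, y = 8.

x = 5, y = 8, minimum C = 194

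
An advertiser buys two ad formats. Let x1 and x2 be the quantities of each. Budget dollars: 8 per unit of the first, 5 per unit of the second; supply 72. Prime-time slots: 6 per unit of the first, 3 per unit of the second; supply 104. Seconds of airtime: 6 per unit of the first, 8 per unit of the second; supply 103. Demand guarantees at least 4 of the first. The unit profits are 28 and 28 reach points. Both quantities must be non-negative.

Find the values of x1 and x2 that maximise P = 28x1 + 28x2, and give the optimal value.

x1 = 4, x2 = 8, maximum P = 336

Corner points and P = 28x1 + 28x2:
  (9, 0) → P = 252
  (4, 0) → P = 112
  (4, 8) → P = 336

The binding constraints are 8x1 + 5x2 = 72 and x1 = 4.
Solving simultaneously gives x1 = 4, x2 = 8.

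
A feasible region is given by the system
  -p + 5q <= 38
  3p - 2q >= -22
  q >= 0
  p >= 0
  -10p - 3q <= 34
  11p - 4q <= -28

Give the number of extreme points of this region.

3

Pairwise boundary intersections that survive every other constraint:
  (0, 38/5)
  (4/17, 130/17)
  (0, 7)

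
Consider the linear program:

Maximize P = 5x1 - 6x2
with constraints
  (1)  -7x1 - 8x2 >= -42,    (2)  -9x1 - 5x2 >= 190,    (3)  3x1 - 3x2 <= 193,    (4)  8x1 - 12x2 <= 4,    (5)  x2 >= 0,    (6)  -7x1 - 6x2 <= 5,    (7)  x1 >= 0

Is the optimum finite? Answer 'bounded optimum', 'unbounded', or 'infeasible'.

infeasible

The boundaries -7x1 - 8x2 = -42 and 8x1 - 12x2 = 4 meet at (134/37, 77/37), but that point violates -9x1 - 5x2 ≥ 190. Every candidate vertex is excluded by some other constraint, so the feasible region is empty.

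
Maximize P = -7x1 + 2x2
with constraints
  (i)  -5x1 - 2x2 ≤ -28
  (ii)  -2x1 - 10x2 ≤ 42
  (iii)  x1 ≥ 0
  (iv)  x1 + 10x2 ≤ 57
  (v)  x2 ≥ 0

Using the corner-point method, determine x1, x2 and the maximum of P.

x1 = 83/24, x2 = 257/48, maximum P = -27/2

Feasible corners and P = -7x1 + 2x2:
  (83/24, 257/48) → P = -27/2
  (28/5, 0) → P = -196/5
  (57, 0) → P = -399

The optimum lies where -5x1 - 2x2 = -28 and x1 + 10x2 = 57.
Solving simultaneously gives x1 = 83/24, x2 = 257/48.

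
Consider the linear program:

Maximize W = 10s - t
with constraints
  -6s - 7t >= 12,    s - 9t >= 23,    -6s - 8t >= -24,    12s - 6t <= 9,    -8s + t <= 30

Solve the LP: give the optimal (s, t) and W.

s = -19/34, t = -89/34, maximum W = -101/34

Vertices and W = 10s - t:
  (-19/34, -89/34) → W = -101/34
  (-293/71, -214/71) → W = -2716/71
  (-21/4, -12) → W = -81/2

The binding constraints are s - 9t = 23 and 12s - 6t = 9.
Solving simultaneously gives s = -19/34, t = -89/34.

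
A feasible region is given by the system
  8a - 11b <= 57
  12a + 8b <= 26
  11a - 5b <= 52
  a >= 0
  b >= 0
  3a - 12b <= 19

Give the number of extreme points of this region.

Pairwise boundary intersections that survive every other constraint:
  (0, 13/4)
  (13/6, 0)
  (0, 0)

3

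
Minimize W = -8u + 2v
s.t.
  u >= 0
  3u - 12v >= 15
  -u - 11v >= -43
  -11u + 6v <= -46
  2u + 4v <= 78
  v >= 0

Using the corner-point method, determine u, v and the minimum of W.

u = 39, v = 0, minimum W = -312

Feasible corners and W = -8u + 2v:
  (227/15, 38/15) → W = -116
  (5, 0) → W = -40
  (343/9, 4/9) → W = -304
  (39, 0) → W = -312

At the optimal vertex, 2u + 4v = 78 and v = 0.
Solving simultaneously gives u = 39, v = 0.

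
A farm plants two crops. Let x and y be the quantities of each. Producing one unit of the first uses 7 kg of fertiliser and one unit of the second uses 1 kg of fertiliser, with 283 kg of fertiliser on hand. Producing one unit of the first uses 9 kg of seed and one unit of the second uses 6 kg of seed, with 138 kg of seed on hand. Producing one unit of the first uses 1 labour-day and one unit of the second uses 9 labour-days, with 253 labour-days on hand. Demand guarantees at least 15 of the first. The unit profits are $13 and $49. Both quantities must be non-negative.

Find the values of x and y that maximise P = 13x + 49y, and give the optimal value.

x = 15, y = 1/2, maximum P = 439/2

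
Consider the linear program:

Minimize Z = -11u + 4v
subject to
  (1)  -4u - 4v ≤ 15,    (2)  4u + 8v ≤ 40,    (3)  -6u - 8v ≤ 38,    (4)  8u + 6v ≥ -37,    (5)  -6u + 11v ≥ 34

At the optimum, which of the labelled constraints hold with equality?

Corner points and Z = -11u + 4v:
  (-29/4, 7/2) → Z = 375/4
  (-301/68, 23/34) → Z = 3495/68
  (-67/5, 117/10) → Z = 971/5
  (42/23, 94/23) → Z = -86/23

The minimum is at (42/23, 94/23). Substituting into each constraint, equality holds for (2) and (5); the remaining constraints have slack.

(2) and (5)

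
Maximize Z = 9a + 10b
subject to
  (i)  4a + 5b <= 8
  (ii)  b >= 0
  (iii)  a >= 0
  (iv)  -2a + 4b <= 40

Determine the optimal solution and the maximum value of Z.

a = 2, b = 0, maximum Z = 18

Vertices and Z = 9a + 10b:
  (2, 0) → Z = 18
  (0, 8/5) → Z = 16
  (0, 0) → Z = 0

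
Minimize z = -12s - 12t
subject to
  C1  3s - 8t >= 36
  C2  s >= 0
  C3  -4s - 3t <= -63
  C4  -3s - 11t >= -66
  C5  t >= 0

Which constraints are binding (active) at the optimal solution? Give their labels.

Extreme points and z = -12s - 12t:
  (612/41, 45/41) → z = -7884/41
  (308/19, 30/19) → z = -4056/19
  (63/4, 0) → z = -189
  (22, 0) → z = -264

The minimum is at (22, 0). Substituting into each constraint, equality holds for C4 and C5; the remaining constraints have slack.

C4 and C5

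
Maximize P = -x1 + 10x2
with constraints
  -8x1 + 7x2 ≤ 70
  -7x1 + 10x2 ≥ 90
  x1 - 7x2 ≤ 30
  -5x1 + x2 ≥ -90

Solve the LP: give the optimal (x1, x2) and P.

Extreme points and P = -x1 + 10x2:
  (-70/31, 230/31) → P = 2370/31
  (700/27, 1070/27) → P = 10000/27
  (990/43, 1080/43) → P = 9810/43

x1 = 700/27, x2 = 1070/27, maximum P = 10000/27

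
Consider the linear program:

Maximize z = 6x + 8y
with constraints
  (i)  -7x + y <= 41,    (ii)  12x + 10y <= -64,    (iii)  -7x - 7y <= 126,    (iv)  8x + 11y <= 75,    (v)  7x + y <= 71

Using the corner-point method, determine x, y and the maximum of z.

x = -237/41, y = 22/41, maximum z = -1246/41

Vertices and z = 6x + 8y:
  (-237/41, 22/41) → z = -1246/41
  (-59/8, -85/8) → z = -517/4
  (387/29, -650/29) → z = -2878/29
  (89/6, -197/6) → z = -521/3

The binding constraints are -7x + y = 41 and 12x + 10y = -64.
Solving simultaneously gives x = -237/41, y = 22/41.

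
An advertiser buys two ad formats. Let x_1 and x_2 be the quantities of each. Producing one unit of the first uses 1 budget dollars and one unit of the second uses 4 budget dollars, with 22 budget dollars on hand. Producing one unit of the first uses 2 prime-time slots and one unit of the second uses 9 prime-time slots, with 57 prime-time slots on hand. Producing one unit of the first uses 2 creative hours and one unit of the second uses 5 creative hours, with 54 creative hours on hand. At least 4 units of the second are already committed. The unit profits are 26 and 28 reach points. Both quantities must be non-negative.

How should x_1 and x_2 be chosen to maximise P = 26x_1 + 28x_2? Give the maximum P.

x_1 = 6, x_2 = 4, maximum P = 268

The optimum lies where x_1 + 4x_2 = 22 and x_2 = 4.
Solving simultaneously gives x_1 = 6, x_2 = 4.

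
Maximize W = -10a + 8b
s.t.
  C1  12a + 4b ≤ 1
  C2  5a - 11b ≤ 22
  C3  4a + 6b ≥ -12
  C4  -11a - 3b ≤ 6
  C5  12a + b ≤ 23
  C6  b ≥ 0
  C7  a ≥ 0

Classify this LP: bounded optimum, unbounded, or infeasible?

bounded optimum

Feasible corners and W = -10a + 8b:
  (1/12, 0) → W = -5/6
  (0, 1/4) → W = 2
  (0, 0) → W = 0
The feasible region has finitely many vertices and no improving ray; the maximum is 2 at (0, 1/4).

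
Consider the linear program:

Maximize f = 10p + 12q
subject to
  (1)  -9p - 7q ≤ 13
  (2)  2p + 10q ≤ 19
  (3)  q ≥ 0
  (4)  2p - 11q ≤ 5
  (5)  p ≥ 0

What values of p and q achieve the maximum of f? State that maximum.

p = 37/6, q = 2/3, maximum f = 209/3

Feasible corners and f = 10p + 12q:
  (37/6, 2/3) → f = 209/3
  (0, 19/10) → f = 114/5
  (5/2, 0) → f = 25
  (0, 0) → f = 0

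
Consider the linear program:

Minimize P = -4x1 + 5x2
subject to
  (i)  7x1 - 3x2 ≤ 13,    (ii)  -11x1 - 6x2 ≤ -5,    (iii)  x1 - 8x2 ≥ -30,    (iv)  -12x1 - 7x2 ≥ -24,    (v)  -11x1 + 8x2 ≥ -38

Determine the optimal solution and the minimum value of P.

Feasible corners and P = -4x1 + 5x2:
  (31/25, -36/25) → P = -304/25
  (163/85, 12/85) → P = -592/85
  (-70/47, 335/94) → P = 2235/94
  (-18/103, 384/103) → P = 1992/103

x1 = 31/25, x2 = -36/25, minimum P = -304/25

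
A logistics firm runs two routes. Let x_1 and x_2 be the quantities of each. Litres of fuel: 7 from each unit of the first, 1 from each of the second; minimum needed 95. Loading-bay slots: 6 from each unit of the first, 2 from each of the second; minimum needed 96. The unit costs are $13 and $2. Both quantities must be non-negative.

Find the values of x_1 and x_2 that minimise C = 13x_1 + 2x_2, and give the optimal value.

x_1 = 47/4, x_2 = 51/4, minimum C = 713/4

Vertices and C = 13x_1 + 2x_2:
  (0, 95) → C = 190
  (16, 0) → C = 208
  (47/4, 51/4) → C = 713/4
The feasible region is unbounded (it extends along (0, 1), (1, 0)), but C strictly increases along every unbounded feasible direction, so there is no improving ray and the minimum is attained at a vertex.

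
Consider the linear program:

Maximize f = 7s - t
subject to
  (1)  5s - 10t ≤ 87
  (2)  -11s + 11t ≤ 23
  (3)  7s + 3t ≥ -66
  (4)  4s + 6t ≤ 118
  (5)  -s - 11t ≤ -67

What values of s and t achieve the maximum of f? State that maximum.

Vertices and f = 7s - t:
  (116/11, 139/11) → f = 673/11
  (11/3, 190/33) → f = 219/11
  (448/19, 75/19) → f = 3061/19

The optimum lies where 4s + 6t = 118 and -s - 11t = -67.
Solving simultaneously gives s = 448/19, t = 75/19.

s = 448/19, t = 75/19, maximum f = 3061/19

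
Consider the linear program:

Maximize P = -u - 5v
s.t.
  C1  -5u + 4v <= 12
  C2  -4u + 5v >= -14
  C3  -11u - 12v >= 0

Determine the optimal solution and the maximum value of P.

u = -116/9, v = -118/9, maximum P = 706/9

Vertices and P = -u - 5v:
  (-116/9, -118/9) → P = 706/9
  (-18/13, 33/26) → P = -129/26
  (168/103, -154/103) → P = 602/103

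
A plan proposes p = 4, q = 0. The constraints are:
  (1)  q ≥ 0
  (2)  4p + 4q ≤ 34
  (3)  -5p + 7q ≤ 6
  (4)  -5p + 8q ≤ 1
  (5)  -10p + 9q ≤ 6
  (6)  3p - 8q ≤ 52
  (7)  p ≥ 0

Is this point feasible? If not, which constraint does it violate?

feasible

(1): 0 ≥ 0 ✓
(2): 16 ≤ 34 ✓
(3): -20 ≤ 6 ✓
(4): -20 ≤ 1 ✓
(5): -40 ≤ 6 ✓
(6): 12 ≤ 52 ✓
(7): 4 ≥ 0 ✓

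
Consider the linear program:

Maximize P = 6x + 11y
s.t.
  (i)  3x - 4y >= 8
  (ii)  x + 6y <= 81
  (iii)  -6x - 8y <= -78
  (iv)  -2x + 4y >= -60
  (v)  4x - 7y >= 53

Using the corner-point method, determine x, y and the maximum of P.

x = 171/4, y = 51/8, maximum P = 2613/8

Corner points and P = 6x + 11y:
  (171/4, 51/8) → P = 2613/8
  (885/31, 271/31) → P = 8291/31
  (99/5, -51/10) → P = 627/10
  (485/37, -3/37) → P = 2877/37

The binding constraints are x + 6y = 81 and -2x + 4y = -60.
Solving simultaneously gives x = 171/4, y = 51/8.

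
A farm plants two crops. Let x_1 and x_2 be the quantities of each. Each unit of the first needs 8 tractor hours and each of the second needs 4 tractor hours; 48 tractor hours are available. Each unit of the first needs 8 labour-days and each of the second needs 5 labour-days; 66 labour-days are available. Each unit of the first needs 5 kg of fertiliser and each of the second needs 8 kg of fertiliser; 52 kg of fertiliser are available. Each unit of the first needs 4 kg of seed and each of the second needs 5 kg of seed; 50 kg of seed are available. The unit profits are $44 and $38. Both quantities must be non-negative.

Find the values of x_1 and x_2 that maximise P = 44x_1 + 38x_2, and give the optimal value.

Corner points and P = 44x_1 + 38x_2:
  (0, 0) → P = 0
  (0, 13/2) → P = 247
  (6, 0) → P = 264
  (4, 4) → P = 328

x_1 = 4, x_2 = 4, maximum P = 328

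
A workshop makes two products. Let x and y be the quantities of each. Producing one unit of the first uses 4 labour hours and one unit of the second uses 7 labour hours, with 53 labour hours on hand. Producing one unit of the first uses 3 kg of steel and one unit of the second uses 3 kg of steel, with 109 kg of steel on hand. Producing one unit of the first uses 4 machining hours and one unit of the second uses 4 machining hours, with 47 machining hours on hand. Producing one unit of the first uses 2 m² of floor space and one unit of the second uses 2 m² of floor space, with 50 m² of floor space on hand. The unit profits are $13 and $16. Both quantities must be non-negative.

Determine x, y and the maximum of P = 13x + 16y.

Vertices and P = 13x + 16y:
  (0, 0) → P = 0
  (0, 53/7) → P = 848/7
  (47/4, 0) → P = 611/4
  (39/4, 2) → P = 635/4

x = 39/4, y = 2, maximum P = 635/4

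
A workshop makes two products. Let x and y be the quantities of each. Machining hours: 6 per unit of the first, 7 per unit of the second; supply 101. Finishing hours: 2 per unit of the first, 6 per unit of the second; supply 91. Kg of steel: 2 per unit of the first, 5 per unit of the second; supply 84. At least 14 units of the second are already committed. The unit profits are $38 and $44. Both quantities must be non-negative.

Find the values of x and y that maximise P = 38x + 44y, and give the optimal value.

Feasible corners and P = 38x + 44y:
  (0, 101/7) → P = 4444/7
  (0, 14) → P = 616
  (1/2, 14) → P = 635

x = 1/2, y = 14, maximum P = 635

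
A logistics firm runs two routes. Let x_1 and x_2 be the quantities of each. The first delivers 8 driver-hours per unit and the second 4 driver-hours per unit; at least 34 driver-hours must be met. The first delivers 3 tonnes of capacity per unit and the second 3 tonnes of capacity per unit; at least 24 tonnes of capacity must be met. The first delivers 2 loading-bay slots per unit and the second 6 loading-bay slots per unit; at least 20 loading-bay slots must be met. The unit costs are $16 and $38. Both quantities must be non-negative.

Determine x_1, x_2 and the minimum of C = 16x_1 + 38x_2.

x_1 = 7, x_2 = 1, minimum C = 150

The feasible region is unbounded (it extends along (0, 1), (1, 0)), but C strictly increases along every unbounded feasible direction, so there is no improving ray and the minimum is attained at a vertex.

At the optimal vertex, 3x_1 + 3x_2 = 24 and 2x_1 + 6x_2 = 20.
Solving simultaneously gives x_1 = 7, x_2 = 1.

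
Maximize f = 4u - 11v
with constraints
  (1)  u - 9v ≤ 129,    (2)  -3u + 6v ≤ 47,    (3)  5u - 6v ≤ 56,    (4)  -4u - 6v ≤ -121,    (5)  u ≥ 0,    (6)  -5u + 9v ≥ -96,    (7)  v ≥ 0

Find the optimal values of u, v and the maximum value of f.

Vertices and f = 4u - 11v:
  (103/2, 403/12) → f = -1961/12
  (74/7, 551/42) → f = -4285/42
  (59/3, 127/18) → f = 19/18

u = 59/3, v = 127/18, maximum f = 19/18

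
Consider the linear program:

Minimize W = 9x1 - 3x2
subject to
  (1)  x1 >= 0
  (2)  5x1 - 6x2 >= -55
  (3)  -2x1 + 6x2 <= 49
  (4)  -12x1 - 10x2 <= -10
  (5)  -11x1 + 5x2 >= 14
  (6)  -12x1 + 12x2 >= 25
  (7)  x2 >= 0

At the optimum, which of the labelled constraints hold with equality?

(1) and (3)

Vertices and W = 9x1 - 3x2:
  (0, 49/6) → W = -49/2
  (0, 14/5) → W = -42/5
  (23/8, 73/8) → W = -3/2

The minimum is at (0, 49/6). Substituting into each constraint, equality holds for (1) and (3); the remaining constraints have slack.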